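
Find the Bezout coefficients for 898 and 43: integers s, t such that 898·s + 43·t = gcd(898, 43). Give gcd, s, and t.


Euclidean algorithm on (898, 43) — divide until remainder is 0:
  898 = 20 · 43 + 38
  43 = 1 · 38 + 5
  38 = 7 · 5 + 3
  5 = 1 · 3 + 2
  3 = 1 · 2 + 1
  2 = 2 · 1 + 0
gcd(898, 43) = 1.
Track Bezout coefficients alongside the remainders: start with r₀ = 898 = a·1 + b·0 (s = 1, t = 0) and r₁ = 43 = a·0 + b·1 (s = 0, t = 1); each new remainder r_{k+1} = r_{k-1} − q_k·r_k inherits s_{k+1} = s_{k-1} − q_k·s_k, t_{k+1} = t_{k-1} − q_k·t_k, so r_k = a·s_k + b·t_k at every step:
  q = 20: r = 38, s = 1 − 20·0 = 1, t = 0 − 20·1 = -20  (check: 898·1 + 43·(-20) = 38)
  q = 1: r = 5, s = 0 − 1·1 = -1, t = 1 − 1·(-20) = 21  (check: 898·(-1) + 43·21 = 5)
  q = 7: r = 3, s = 1 − 7·(-1) = 8, t = -20 − 7·21 = -167  (check: 898·8 + 43·(-167) = 3)
  q = 1: r = 2, s = -1 − 1·8 = -9, t = 21 − 1·(-167) = 188  (check: 898·(-9) + 43·188 = 2)
  q = 1: r = 1, s = 8 − 1·(-9) = 17, t = -167 − 1·188 = -355  (check: 898·17 + 43·(-355) = 1)
The row with r = 1 (the gcd) gives the Bezout coefficients s = 17, t = -355.
Result: 898 · (17) + 43 · (-355) = 1.

gcd(898, 43) = 1; s = 17, t = -355 (check: 898·17 + 43·(-355) = 1).


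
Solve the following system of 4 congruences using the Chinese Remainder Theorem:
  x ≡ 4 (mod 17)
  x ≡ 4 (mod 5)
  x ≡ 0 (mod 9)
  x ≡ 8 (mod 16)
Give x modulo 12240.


Product of moduli M = 17 · 5 · 9 · 16 = 12240.
Merge one congruence at a time:
  Start: x ≡ 4 (mod 17).
  Combine with x ≡ 4 (mod 5); new modulus lcm = 85.
    Write x = 4 + 17·t and substitute into x ≡ 4 (mod 5): 17·t ≡ 4 − 4 = 0 (mod 5).
    Reduce coefficients mod 5: 2·t ≡ 0 (mod 5).
    The inverse of 2 mod 5 is 3 (since 2·3 = 6 = 1·5 + 1), so t ≡ 3·0 = 0 ≡ 0 (mod 5).
    Then x = 4 + 17·0 = 4, valid modulo lcm(17, 5) = 85: x ≡ 4 (mod 85).
  Combine with x ≡ 0 (mod 9); new modulus lcm = 765.
    Write x = 4 + 85·t and substitute into x ≡ 0 (mod 9): 85·t ≡ 0 − 4 = -4 (mod 9).
    Reduce coefficients mod 9: 4·t ≡ 5 (mod 9).
    The inverse of 4 mod 9 is 7 (since 4·7 = 28 = 3·9 + 1), so t ≡ 7·5 = 35 ≡ 8 (mod 9).
    Then x = 4 + 85·8 = 684, valid modulo lcm(85, 9) = 765: x ≡ 684 (mod 765).
  Combine with x ≡ 8 (mod 16); new modulus lcm = 12240.
    Write x = 684 + 765·t and substitute into x ≡ 8 (mod 16): 765·t ≡ 8 − 684 = -676 (mod 16).
    Reduce coefficients mod 16: 13·t ≡ 12 (mod 16).
    The inverse of 13 mod 16 is 5 (since 13·5 = 65 = 4·16 + 1), so t ≡ 5·12 = 60 ≡ 12 (mod 16).
    Then x = 684 + 765·12 = 9864, valid modulo lcm(765, 16) = 12240: x ≡ 9864 (mod 12240).
Verify against each original: 9864 mod 17 = 4, 9864 mod 5 = 4, 9864 mod 9 = 0, 9864 mod 16 = 8.

x ≡ 9864 (mod 12240).


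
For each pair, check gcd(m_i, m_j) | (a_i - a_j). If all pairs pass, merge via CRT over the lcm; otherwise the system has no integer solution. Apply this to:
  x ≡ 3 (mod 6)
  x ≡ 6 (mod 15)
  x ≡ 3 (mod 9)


Moduli 6, 15, 9 are not pairwise coprime, so CRT works modulo lcm(m_i) when all pairwise compatibility conditions hold.
Pairwise compatibility: gcd(m_i, m_j) must divide a_i - a_j for every pair.
Merge one congruence at a time:
  Start: x ≡ 3 (mod 6).
  Combine with x ≡ 6 (mod 15): gcd(6, 15) = 3; 6 - 3 = 3, which IS divisible by 3, so compatible.
    Write x = 3 + 6·t and substitute into x ≡ 6 (mod 15): 6·t ≡ 6 − 3 = 3 (mod 15).
    Divide the congruence (and modulus) by g = 3: 2·t ≡ 1 (mod 5).
    The inverse of 2 mod 5 is 3 (since 2·3 = 6 = 1·5 + 1), so t ≡ 3·1 = 3 ≡ 3 (mod 5).
    Then x = 3 + 6·3 = 21, valid modulo lcm(6, 15) = 30: x ≡ 21 (mod 30).
  Combine with x ≡ 3 (mod 9): gcd(30, 9) = 3; 3 - 21 = -18, which IS divisible by 3, so compatible.
    Write x = 21 + 30·t and substitute into x ≡ 3 (mod 9): 30·t ≡ 3 − 21 = -18 (mod 9).
    Divide the congruence (and modulus) by g = 3: 10·t ≡ -6 (mod 3).
    Reduce coefficients mod 3: 1·t ≡ 0 (mod 3).
    So t ≡ 0 (mod 3).
    Then x = 21 + 30·0 = 21, valid modulo lcm(30, 9) = 90: x ≡ 21 (mod 90).
Verify: 21 mod 6 = 3, 21 mod 15 = 6, 21 mod 9 = 3.

x ≡ 21 (mod 90).


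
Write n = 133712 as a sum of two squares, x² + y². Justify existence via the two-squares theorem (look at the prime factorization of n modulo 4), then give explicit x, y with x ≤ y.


Step 1: Factor n = 133712 = 2^4 · 61 · 137.
Step 2: Check the mod-4 condition on each prime factor: 2 = 2 (special); 61 ≡ 1 (mod 4), exponent 1; 137 ≡ 1 (mod 4), exponent 1.
All primes ≡ 3 (mod 4) appear to even exponent (or don't appear), so by the two-squares theorem n IS expressible as a sum of two squares.
Step 3: Build a representation. Group n = k² · m with k = 4 and m = 61 · 137 = 8357 (a product of primes ≡ 1 (mod 4)); a representation of m scales to one of n via (k·x)² + (k·y)² = k²(x² + y²). Each prime p ≡ 1 (mod 4) is itself a sum of two squares; find a² by testing p − a² for a perfect square:
  61: 61 − 1² = 60, 61 − 2² = 57, 61 − 3² = 52, 61 − 4² = 45, 61 − 5² = 36 = 6² ⇒ 61 = 5² + 6².
  137: 137 − 1² = 136, 137 − 2² = 133, 137 − 3² = 128, 137 − 4² = 121 = 11² ⇒ 137 = 4² + 11².
  Combine using the Brahmagupta–Fibonacci identity (a² + b²)(c² + d²) = (ac − bd)² + (ad + bc)² = (ac + bd)² + (ad − bc)²:
  61 · 137 = 8357: from (5² + 6²)(4² + 11²), take (5·4 − 6·11, 5·11 + 6·4) = (20 − 66, 55 + 24) = (-46, 79); dropping signs (only squares matter) gives (46, 79); check 46² + 79² = 2116 + 6241 = 8357 ✓.
  Scale by k = 4: (4·46, 4·79) = (184, 316).
Step 4: Order so x ≤ y and verify: 184² + 316² = 33856 + 99856 = 133712 = n. ✓

n = 133712 = 184² + 316² (one valid representation with x ≤ y).


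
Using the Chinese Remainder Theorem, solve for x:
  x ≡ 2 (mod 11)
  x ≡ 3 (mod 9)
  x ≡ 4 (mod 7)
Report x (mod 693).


Moduli 11, 9, 7 are pairwise coprime; by CRT there is a unique solution modulo M = 11 · 9 · 7 = 693.
Solve pairwise, accumulating the modulus:
  Start with x ≡ 2 (mod 11).
  Combine with x ≡ 3 (mod 9): since gcd(11, 9) = 1, we get a unique residue mod 99.
    Write x = 2 + 11·t and substitute into x ≡ 3 (mod 9): 11·t ≡ 3 − 2 = 1 (mod 9).
    Reduce coefficients mod 9: 2·t ≡ 1 (mod 9).
    The inverse of 2 mod 9 is 5 (since 2·5 = 10 = 1·9 + 1), so t ≡ 5·1 = 5 ≡ 5 (mod 9).
    Then x = 2 + 11·5 = 57, valid modulo lcm(11, 9) = 99: x ≡ 57 (mod 99).
  Combine with x ≡ 4 (mod 7): since gcd(99, 7) = 1, we get a unique residue mod 693.
    Write x = 57 + 99·t and substitute into x ≡ 4 (mod 7): 99·t ≡ 4 − 57 = -53 (mod 7).
    Reduce coefficients mod 7: 1·t ≡ 3 (mod 7).
    So t ≡ 3 (mod 7).
    Then x = 57 + 99·3 = 354, valid modulo lcm(99, 7) = 693: x ≡ 354 (mod 693).
Verify: 354 mod 11 = 2 ✓, 354 mod 9 = 3 ✓, 354 mod 7 = 4 ✓.

x ≡ 354 (mod 693).


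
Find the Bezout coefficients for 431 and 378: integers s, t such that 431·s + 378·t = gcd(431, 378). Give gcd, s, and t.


Euclidean algorithm on (431, 378) — divide until remainder is 0:
  431 = 1 · 378 + 53
  378 = 7 · 53 + 7
  53 = 7 · 7 + 4
  7 = 1 · 4 + 3
  4 = 1 · 3 + 1
  3 = 3 · 1 + 0
gcd(431, 378) = 1.
Track Bezout coefficients alongside the remainders: start with r₀ = 431 = a·1 + b·0 (s = 1, t = 0) and r₁ = 378 = a·0 + b·1 (s = 0, t = 1); each new remainder r_{k+1} = r_{k-1} − q_k·r_k inherits s_{k+1} = s_{k-1} − q_k·s_k, t_{k+1} = t_{k-1} − q_k·t_k, so r_k = a·s_k + b·t_k at every step:
  q = 1: r = 53, s = 1 − 1·0 = 1, t = 0 − 1·1 = -1  (check: 431·1 + 378·(-1) = 53)
  q = 7: r = 7, s = 0 − 7·1 = -7, t = 1 − 7·(-1) = 8  (check: 431·(-7) + 378·8 = 7)
  q = 7: r = 4, s = 1 − 7·(-7) = 50, t = -1 − 7·8 = -57  (check: 431·50 + 378·(-57) = 4)
  q = 1: r = 3, s = -7 − 1·50 = -57, t = 8 − 1·(-57) = 65  (check: 431·(-57) + 378·65 = 3)
  q = 1: r = 1, s = 50 − 1·(-57) = 107, t = -57 − 1·65 = -122  (check: 431·107 + 378·(-122) = 1)
The row with r = 1 (the gcd) gives the Bezout coefficients s = 107, t = -122.
Result: 431 · (107) + 378 · (-122) = 1.

gcd(431, 378) = 1; s = 107, t = -122 (check: 431·107 + 378·(-122) = 1).


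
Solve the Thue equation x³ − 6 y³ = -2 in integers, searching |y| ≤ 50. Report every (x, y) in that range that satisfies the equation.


The equation is x³ - 6y³ = -2. For fixed y, x³ = 6·y³ − 2, so a solution requires the RHS to be a perfect cube.
Strategy: iterate y from -50 to 50, compute RHS = 6·y³ − 2, and check whether it is a (positive or negative) perfect cube.
Check small values of y:
  y = 0: RHS = -2 is not a perfect cube.
  y = 1: RHS = 4 is not a perfect cube.
  y = -1: RHS = -8 = (-2)³ ⇒ x = -2 works.
  y = 2: RHS = 46 is not a perfect cube.
  y = -2: RHS = -50 is not a perfect cube.
  y = 3: RHS = 160 is not a perfect cube.
  y = -3: RHS = -164 is not a perfect cube.
Continuing the search up to |y| = 50 finds no further solutions beyond those listed.
Collected solutions: (-2, -1).

Solutions (with |y| ≤ 50): (-2, -1).


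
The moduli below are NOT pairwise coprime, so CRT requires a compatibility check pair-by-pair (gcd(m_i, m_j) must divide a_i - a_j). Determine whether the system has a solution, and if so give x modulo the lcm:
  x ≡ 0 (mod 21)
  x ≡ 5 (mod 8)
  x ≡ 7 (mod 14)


Moduli 21, 8, 14 are not pairwise coprime, so CRT works modulo lcm(m_i) when all pairwise compatibility conditions hold.
Pairwise compatibility: gcd(m_i, m_j) must divide a_i - a_j for every pair.
Merge one congruence at a time:
  Start: x ≡ 0 (mod 21).
  Combine with x ≡ 5 (mod 8): gcd(21, 8) = 1; 5 - 0 = 5, which IS divisible by 1, so compatible.
    Write x = 0 + 21·t and substitute into x ≡ 5 (mod 8): 21·t ≡ 5 − 0 = 5 (mod 8).
    Reduce coefficients mod 8: 5·t ≡ 5 (mod 8).
    The inverse of 5 mod 8 is 5 (since 5·5 = 25 = 3·8 + 1), so t ≡ 5·5 = 25 ≡ 1 (mod 8).
    Then x = 0 + 21·1 = 21, valid modulo lcm(21, 8) = 168: x ≡ 21 (mod 168).
  Combine with x ≡ 7 (mod 14): gcd(168, 14) = 14; 7 - 21 = -14, which IS divisible by 14, so compatible.
    Write x = 21 + 168·t and substitute into x ≡ 7 (mod 14): 168·t ≡ 7 − 21 = -14 (mod 14).
    Divide the congruence (and modulus) by g = 14: 12·t ≡ -1 (mod 1).
    Modulo 1 every t works; take t = 0.
    Then x = 21 + 168·0 = 21, valid modulo lcm(168, 14) = 168: x ≡ 21 (mod 168).
Verify: 21 mod 21 = 0, 21 mod 8 = 5, 21 mod 14 = 7.

x ≡ 21 (mod 168).


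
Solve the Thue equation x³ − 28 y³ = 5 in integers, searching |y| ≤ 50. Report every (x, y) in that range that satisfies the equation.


The equation is x³ - 28y³ = 5. For fixed y, x³ = 28·y³ + 5, so a solution requires the RHS to be a perfect cube.
Strategy: iterate y from -50 to 50, compute RHS = 28·y³ + 5, and check whether it is a (positive or negative) perfect cube.
Check small values of y:
  y = 0: RHS = 5 is not a perfect cube.
  y = 1: RHS = 33 is not a perfect cube.
  y = -1: RHS = -23 is not a perfect cube.
  y = 2: RHS = 229 is not a perfect cube.
  y = -2: RHS = -219 is not a perfect cube.
  y = 3: RHS = 761 is not a perfect cube.
  y = -3: RHS = -751 is not a perfect cube.
Continuing the search up to |y| = 50 finds no solutions either.
No (x, y) in the scanned range satisfies the equation.

No integer solutions with |y| ≤ 50.


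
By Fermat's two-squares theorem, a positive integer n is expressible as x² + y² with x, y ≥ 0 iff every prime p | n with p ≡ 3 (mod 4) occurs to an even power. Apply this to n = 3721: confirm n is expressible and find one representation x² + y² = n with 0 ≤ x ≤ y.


Step 1: Factor n = 3721 = 61^2.
Step 2: Check the mod-4 condition on each prime factor: 61 ≡ 1 (mod 4), exponent 2.
All primes ≡ 3 (mod 4) appear to even exponent (or don't appear), so by the two-squares theorem n IS expressible as a sum of two squares.
Step 3: Build a representation. Here n = 61 · 61 is a product of primes ≡ 1 (mod 4). Each prime p ≡ 1 (mod 4) is itself a sum of two squares; find a² by testing p − a² for a perfect square:
  61: 61 − 1² = 60, 61 − 2² = 57, 61 − 3² = 52, 61 − 4² = 45, 61 − 5² = 36 = 6² ⇒ 61 = 5² + 6².
  Combine using the Brahmagupta–Fibonacci identity (a² + b²)(c² + d²) = (ac − bd)² + (ad + bc)² = (ac + bd)² + (ad − bc)²:
  61 · 61 = 3721: from (5² + 6²)(5² + 6²), take (5·5 − 6·6, 5·6 + 6·5) = (25 − 36, 30 + 30) = (-11, 60); dropping signs (only squares matter) gives (11, 60); check 11² + 60² = 121 + 3600 = 3721 ✓.
Step 4: Order so x ≤ y and verify: 11² + 60² = 121 + 3600 = 3721 = n. ✓

n = 3721 = 11² + 60² (one valid representation with x ≤ y).


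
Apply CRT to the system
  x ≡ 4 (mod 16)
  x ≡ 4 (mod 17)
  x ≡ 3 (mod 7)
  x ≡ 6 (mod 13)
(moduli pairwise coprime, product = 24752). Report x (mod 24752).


Product of moduli M = 16 · 17 · 7 · 13 = 24752.
Merge one congruence at a time:
  Start: x ≡ 4 (mod 16).
  Combine with x ≡ 4 (mod 17); new modulus lcm = 272.
    Write x = 4 + 16·t and substitute into x ≡ 4 (mod 17): 16·t ≡ 4 − 4 = 0 (mod 17).
    The inverse of 16 mod 17 is 16 (since 16·16 = 256 = 15·17 + 1), so t ≡ 16·0 = 0 ≡ 0 (mod 17).
    Then x = 4 + 16·0 = 4, valid modulo lcm(16, 17) = 272: x ≡ 4 (mod 272).
  Combine with x ≡ 3 (mod 7); new modulus lcm = 1904.
    Write x = 4 + 272·t and substitute into x ≡ 3 (mod 7): 272·t ≡ 3 − 4 = -1 (mod 7).
    Reduce coefficients mod 7: 6·t ≡ 6 (mod 7).
    The inverse of 6 mod 7 is 6 (since 6·6 = 36 = 5·7 + 1), so t ≡ 6·6 = 36 ≡ 1 (mod 7).
    Then x = 4 + 272·1 = 276, valid modulo lcm(272, 7) = 1904: x ≡ 276 (mod 1904).
  Combine with x ≡ 6 (mod 13); new modulus lcm = 24752.
    Write x = 276 + 1904·t and substitute into x ≡ 6 (mod 13): 1904·t ≡ 6 − 276 = -270 (mod 13).
    Reduce coefficients mod 13: 6·t ≡ 3 (mod 13).
    The inverse of 6 mod 13 is 11 (since 6·11 = 66 = 5·13 + 1), so t ≡ 11·3 = 33 ≡ 7 (mod 13).
    Then x = 276 + 1904·7 = 13604, valid modulo lcm(1904, 13) = 24752: x ≡ 13604 (mod 24752).
Verify against each original: 13604 mod 16 = 4, 13604 mod 17 = 4, 13604 mod 7 = 3, 13604 mod 13 = 6.

x ≡ 13604 (mod 24752).


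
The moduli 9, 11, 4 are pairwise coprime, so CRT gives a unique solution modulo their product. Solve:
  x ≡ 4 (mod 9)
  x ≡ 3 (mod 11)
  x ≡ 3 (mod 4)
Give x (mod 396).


Moduli 9, 11, 4 are pairwise coprime; by CRT there is a unique solution modulo M = 9 · 11 · 4 = 396.
Solve pairwise, accumulating the modulus:
  Start with x ≡ 4 (mod 9).
  Combine with x ≡ 3 (mod 11): since gcd(9, 11) = 1, we get a unique residue mod 99.
    Write x = 4 + 9·t and substitute into x ≡ 3 (mod 11): 9·t ≡ 3 − 4 = -1 (mod 11).
    Reduce coefficients mod 11: 9·t ≡ 10 (mod 11).
    The inverse of 9 mod 11 is 5 (since 9·5 = 45 = 4·11 + 1), so t ≡ 5·10 = 50 ≡ 6 (mod 11).
    Then x = 4 + 9·6 = 58, valid modulo lcm(9, 11) = 99: x ≡ 58 (mod 99).
  Combine with x ≡ 3 (mod 4): since gcd(99, 4) = 1, we get a unique residue mod 396.
    Write x = 58 + 99·t and substitute into x ≡ 3 (mod 4): 99·t ≡ 3 − 58 = -55 (mod 4).
    Reduce coefficients mod 4: 3·t ≡ 1 (mod 4).
    The inverse of 3 mod 4 is 3 (since 3·3 = 9 = 2·4 + 1), so t ≡ 3·1 = 3 ≡ 3 (mod 4).
    Then x = 58 + 99·3 = 355, valid modulo lcm(99, 4) = 396: x ≡ 355 (mod 396).
Verify: 355 mod 9 = 4 ✓, 355 mod 11 = 3 ✓, 355 mod 4 = 3 ✓.

x ≡ 355 (mod 396).


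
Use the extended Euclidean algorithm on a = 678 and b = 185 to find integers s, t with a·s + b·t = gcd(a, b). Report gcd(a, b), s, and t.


Euclidean algorithm on (678, 185) — divide until remainder is 0:
  678 = 3 · 185 + 123
  185 = 1 · 123 + 62
  123 = 1 · 62 + 61
  62 = 1 · 61 + 1
  61 = 61 · 1 + 0
gcd(678, 185) = 1.
Track Bezout coefficients alongside the remainders: start with r₀ = 678 = a·1 + b·0 (s = 1, t = 0) and r₁ = 185 = a·0 + b·1 (s = 0, t = 1); each new remainder r_{k+1} = r_{k-1} − q_k·r_k inherits s_{k+1} = s_{k-1} − q_k·s_k, t_{k+1} = t_{k-1} − q_k·t_k, so r_k = a·s_k + b·t_k at every step:
  q = 3: r = 123, s = 1 − 3·0 = 1, t = 0 − 3·1 = -3  (check: 678·1 + 185·(-3) = 123)
  q = 1: r = 62, s = 0 − 1·1 = -1, t = 1 − 1·(-3) = 4  (check: 678·(-1) + 185·4 = 62)
  q = 1: r = 61, s = 1 − 1·(-1) = 2, t = -3 − 1·4 = -7  (check: 678·2 + 185·(-7) = 61)
  q = 1: r = 1, s = -1 − 1·2 = -3, t = 4 − 1·(-7) = 11  (check: 678·(-3) + 185·11 = 1)
The row with r = 1 (the gcd) gives the Bezout coefficients s = -3, t = 11.
Result: 678 · (-3) + 185 · (11) = 1.

gcd(678, 185) = 1; s = -3, t = 11 (check: 678·(-3) + 185·11 = 1).


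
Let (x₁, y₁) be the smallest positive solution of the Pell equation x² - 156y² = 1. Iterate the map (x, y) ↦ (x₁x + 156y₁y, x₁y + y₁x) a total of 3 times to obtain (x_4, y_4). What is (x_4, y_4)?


Step 1: Find the fundamental solution (x₁, y₁) of x² - 156y² = 1.
  Expand √156 as a continued fraction. a₀ = ⌊√156⌋ = 12; iterate m_{k+1} = d_k·a_k − m_k, d_{k+1} = (156 − m_{k+1}²)/d_k, a_{k+1} = ⌊(a₀ + m_{k+1})/d_{k+1}⌋ (starting m₀ = 0, d₀ = 1), with convergents p_k = a_k·p_{k-1} + p_{k-2}, q_k = a_k·q_{k-1} + q_{k-2} (p₋₁ = 1, q₋₁ = 0):
  k = 0: a₀ = 12; p₀/q₀ = 12/1; p₀² − 156·q₀² = 144 − 156 = -12.
  k = 1: m = 12, d = 12, a = ⌊(12 + 12)/12⌋ = 2; p/q = (2·12 + 1)/(2·1 + 0) = 25/2; p² − 156·q² = 625 − 624 = 1.
  The first convergent with p² − 156·q² = 1 gives the fundamental solution (x₁, y₁) = (25, 2).
Step 2: Apply the recurrence (x_{n+1}, y_{n+1}) = (x₁x_n + 156y₁y_n, x₁y_n + y₁x_n) repeatedly.
  From (x_1, y_1) = (25, 2): x_2 = 25·25 + 156·2·2 = 1249; y_2 = 25·2 + 2·25 = 100.
  From (x_2, y_2) = (1249, 100): x_3 = 25·1249 + 156·2·100 = 62425; y_3 = 25·100 + 2·1249 = 4998.
  From (x_3, y_3) = (62425, 4998): x_4 = 25·62425 + 156·2·4998 = 3120001; y_4 = 25·4998 + 2·62425 = 249800.
Step 3: Verify x_4² - 156·y_4² = 9734406240001 - 9734406240000 = 1 (should be 1). ✓

(x_1, y_1) = (25, 2); (x_4, y_4) = (3120001, 249800).


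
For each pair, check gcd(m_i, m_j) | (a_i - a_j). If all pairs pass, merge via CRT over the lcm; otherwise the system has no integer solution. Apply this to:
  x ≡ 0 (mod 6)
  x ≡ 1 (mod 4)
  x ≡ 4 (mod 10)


Moduli 6, 4, 10 are not pairwise coprime, so CRT works modulo lcm(m_i) when all pairwise compatibility conditions hold.
Pairwise compatibility: gcd(m_i, m_j) must divide a_i - a_j for every pair.
Merge one congruence at a time:
  Start: x ≡ 0 (mod 6).
  Combine with x ≡ 1 (mod 4): gcd(6, 4) = 2, and 1 - 0 = 1 is NOT divisible by 2.
    ⇒ system is inconsistent (no integer solution).

No solution (the system is inconsistent).


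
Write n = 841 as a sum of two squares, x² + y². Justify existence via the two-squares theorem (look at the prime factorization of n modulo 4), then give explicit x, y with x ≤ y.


Step 1: Factor n = 841 = 29^2.
Step 2: Check the mod-4 condition on each prime factor: 29 ≡ 1 (mod 4), exponent 2.
All primes ≡ 3 (mod 4) appear to even exponent (or don't appear), so by the two-squares theorem n IS expressible as a sum of two squares.
Step 3: Build a representation. Here n = 29 · 29 is a product of primes ≡ 1 (mod 4). Each prime p ≡ 1 (mod 4) is itself a sum of two squares; find a² by testing p − a² for a perfect square:
  29: 29 − 1² = 28, 29 − 2² = 25 = 5² ⇒ 29 = 2² + 5².
  Combine using the Brahmagupta–Fibonacci identity (a² + b²)(c² + d²) = (ac − bd)² + (ad + bc)² = (ac + bd)² + (ad − bc)²:
  29 · 29 = 841: from (2² + 5²)(2² + 5²), take (2·2 − 5·5, 2·5 + 5·2) = (4 − 25, 10 + 10) = (-21, 20); dropping signs (only squares matter) gives (21, 20); check 21² + 20² = 441 + 400 = 841 ✓.
Step 4: Order so x ≤ y and verify: 20² + 21² = 400 + 441 = 841 = n. ✓

n = 841 = 20² + 21² (one valid representation with x ≤ y).


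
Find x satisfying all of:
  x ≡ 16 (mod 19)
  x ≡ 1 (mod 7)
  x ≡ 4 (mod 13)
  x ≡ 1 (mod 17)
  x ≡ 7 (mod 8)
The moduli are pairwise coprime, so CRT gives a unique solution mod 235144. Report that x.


Product of moduli M = 19 · 7 · 13 · 17 · 8 = 235144.
Merge one congruence at a time:
  Start: x ≡ 16 (mod 19).
  Combine with x ≡ 1 (mod 7); new modulus lcm = 133.
    Write x = 16 + 19·t and substitute into x ≡ 1 (mod 7): 19·t ≡ 1 − 16 = -15 (mod 7).
    Reduce coefficients mod 7: 5·t ≡ 6 (mod 7).
    The inverse of 5 mod 7 is 3 (since 5·3 = 15 = 2·7 + 1), so t ≡ 3·6 = 18 ≡ 4 (mod 7).
    Then x = 16 + 19·4 = 92, valid modulo lcm(19, 7) = 133: x ≡ 92 (mod 133).
  Combine with x ≡ 4 (mod 13); new modulus lcm = 1729.
    Write x = 92 + 133·t and substitute into x ≡ 4 (mod 13): 133·t ≡ 4 − 92 = -88 (mod 13).
    Reduce coefficients mod 13: 3·t ≡ 3 (mod 13).
    The inverse of 3 mod 13 is 9 (since 3·9 = 27 = 2·13 + 1), so t ≡ 9·3 = 27 ≡ 1 (mod 13).
    Then x = 92 + 133·1 = 225, valid modulo lcm(133, 13) = 1729: x ≡ 225 (mod 1729).
  Combine with x ≡ 1 (mod 17); new modulus lcm = 29393.
    Write x = 225 + 1729·t and substitute into x ≡ 1 (mod 17): 1729·t ≡ 1 − 225 = -224 (mod 17).
    Reduce coefficients mod 17: 12·t ≡ 14 (mod 17).
    The inverse of 12 mod 17 is 10 (since 12·10 = 120 = 7·17 + 1), so t ≡ 10·14 = 140 ≡ 4 (mod 17).
    Then x = 225 + 1729·4 = 7141, valid modulo lcm(1729, 17) = 29393: x ≡ 7141 (mod 29393).
  Combine with x ≡ 7 (mod 8); new modulus lcm = 235144.
    Write x = 7141 + 29393·t and substitute into x ≡ 7 (mod 8): 29393·t ≡ 7 − 7141 = -7134 (mod 8).
    Reduce coefficients mod 8: 1·t ≡ 2 (mod 8).
    So t ≡ 2 (mod 8).
    Then x = 7141 + 29393·2 = 65927, valid modulo lcm(29393, 8) = 235144: x ≡ 65927 (mod 235144).
Verify against each original: 65927 mod 19 = 16, 65927 mod 7 = 1, 65927 mod 13 = 4, 65927 mod 17 = 1, 65927 mod 8 = 7.

x ≡ 65927 (mod 235144).


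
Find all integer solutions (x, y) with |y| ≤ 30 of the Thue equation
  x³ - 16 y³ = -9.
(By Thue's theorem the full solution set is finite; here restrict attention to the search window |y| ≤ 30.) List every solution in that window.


The equation is x³ - 16y³ = -9. For fixed y, x³ = 16·y³ − 9, so a solution requires the RHS to be a perfect cube.
Strategy: iterate y from -30 to 30, compute RHS = 16·y³ − 9, and check whether it is a (positive or negative) perfect cube.
Check small values of y:
  y = 0: RHS = -9 is not a perfect cube.
  y = 1: RHS = 7 is not a perfect cube.
  y = -1: RHS = -25 is not a perfect cube.
  y = 2: RHS = 119 is not a perfect cube.
  y = -2: RHS = -137 is not a perfect cube.
  y = 3: RHS = 423 is not a perfect cube.
  y = -3: RHS = -441 is not a perfect cube.
Continuing the search up to |y| = 30 finds no solutions either.
No (x, y) in the scanned range satisfies the equation.

No integer solutions with |y| ≤ 30.


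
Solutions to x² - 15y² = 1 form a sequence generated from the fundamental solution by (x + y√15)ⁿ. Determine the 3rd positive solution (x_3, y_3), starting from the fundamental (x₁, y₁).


Step 1: Find the fundamental solution (x₁, y₁) of x² - 15y² = 1.
  Expand √15 as a continued fraction. a₀ = ⌊√15⌋ = 3; iterate m_{k+1} = d_k·a_k − m_k, d_{k+1} = (15 − m_{k+1}²)/d_k, a_{k+1} = ⌊(a₀ + m_{k+1})/d_{k+1}⌋ (starting m₀ = 0, d₀ = 1), with convergents p_k = a_k·p_{k-1} + p_{k-2}, q_k = a_k·q_{k-1} + q_{k-2} (p₋₁ = 1, q₋₁ = 0):
  k = 0: a₀ = 3; p₀/q₀ = 3/1; p₀² − 15·q₀² = 9 − 15 = -6.
  k = 1: m = 3, d = 6, a = ⌊(3 + 3)/6⌋ = 1; p/q = (1·3 + 1)/(1·1 + 0) = 4/1; p² − 15·q² = 16 − 15 = 1.
  The first convergent with p² − 15·q² = 1 gives the fundamental solution (x₁, y₁) = (4, 1).
Step 2: Apply the recurrence (x_{n+1}, y_{n+1}) = (x₁x_n + 15y₁y_n, x₁y_n + y₁x_n) repeatedly.
  From (x_1, y_1) = (4, 1): x_2 = 4·4 + 15·1·1 = 31; y_2 = 4·1 + 1·4 = 8.
  From (x_2, y_2) = (31, 8): x_3 = 4·31 + 15·1·8 = 244; y_3 = 4·8 + 1·31 = 63.
Step 3: Verify x_3² - 15·y_3² = 59536 - 59535 = 1 (should be 1). ✓

(x_1, y_1) = (4, 1); (x_3, y_3) = (244, 63).


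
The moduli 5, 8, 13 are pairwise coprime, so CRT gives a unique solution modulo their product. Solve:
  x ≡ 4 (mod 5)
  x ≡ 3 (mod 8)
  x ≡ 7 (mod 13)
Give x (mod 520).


Moduli 5, 8, 13 are pairwise coprime; by CRT there is a unique solution modulo M = 5 · 8 · 13 = 520.
Solve pairwise, accumulating the modulus:
  Start with x ≡ 4 (mod 5).
  Combine with x ≡ 3 (mod 8): since gcd(5, 8) = 1, we get a unique residue mod 40.
    Write x = 4 + 5·t and substitute into x ≡ 3 (mod 8): 5·t ≡ 3 − 4 = -1 (mod 8).
    Reduce coefficients mod 8: 5·t ≡ 7 (mod 8).
    The inverse of 5 mod 8 is 5 (since 5·5 = 25 = 3·8 + 1), so t ≡ 5·7 = 35 ≡ 3 (mod 8).
    Then x = 4 + 5·3 = 19, valid modulo lcm(5, 8) = 40: x ≡ 19 (mod 40).
  Combine with x ≡ 7 (mod 13): since gcd(40, 13) = 1, we get a unique residue mod 520.
    Write x = 19 + 40·t and substitute into x ≡ 7 (mod 13): 40·t ≡ 7 − 19 = -12 (mod 13).
    Reduce coefficients mod 13: 1·t ≡ 1 (mod 13).
    So t ≡ 1 (mod 13).
    Then x = 19 + 40·1 = 59, valid modulo lcm(40, 13) = 520: x ≡ 59 (mod 520).
Verify: 59 mod 5 = 4 ✓, 59 mod 8 = 3 ✓, 59 mod 13 = 7 ✓.

x ≡ 59 (mod 520).


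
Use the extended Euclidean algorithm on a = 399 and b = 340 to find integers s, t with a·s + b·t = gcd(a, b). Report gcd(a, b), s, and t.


Euclidean algorithm on (399, 340) — divide until remainder is 0:
  399 = 1 · 340 + 59
  340 = 5 · 59 + 45
  59 = 1 · 45 + 14
  45 = 3 · 14 + 3
  14 = 4 · 3 + 2
  3 = 1 · 2 + 1
  2 = 2 · 1 + 0
gcd(399, 340) = 1.
Track Bezout coefficients alongside the remainders: start with r₀ = 399 = a·1 + b·0 (s = 1, t = 0) and r₁ = 340 = a·0 + b·1 (s = 0, t = 1); each new remainder r_{k+1} = r_{k-1} − q_k·r_k inherits s_{k+1} = s_{k-1} − q_k·s_k, t_{k+1} = t_{k-1} − q_k·t_k, so r_k = a·s_k + b·t_k at every step:
  q = 1: r = 59, s = 1 − 1·0 = 1, t = 0 − 1·1 = -1  (check: 399·1 + 340·(-1) = 59)
  q = 5: r = 45, s = 0 − 5·1 = -5, t = 1 − 5·(-1) = 6  (check: 399·(-5) + 340·6 = 45)
  q = 1: r = 14, s = 1 − 1·(-5) = 6, t = -1 − 1·6 = -7  (check: 399·6 + 340·(-7) = 14)
  q = 3: r = 3, s = -5 − 3·6 = -23, t = 6 − 3·(-7) = 27  (check: 399·(-23) + 340·27 = 3)
  q = 4: r = 2, s = 6 − 4·(-23) = 98, t = -7 − 4·27 = -115  (check: 399·98 + 340·(-115) = 2)
  q = 1: r = 1, s = -23 − 1·98 = -121, t = 27 − 1·(-115) = 142  (check: 399·(-121) + 340·142 = 1)
The row with r = 1 (the gcd) gives the Bezout coefficients s = -121, t = 142.
Result: 399 · (-121) + 340 · (142) = 1.

gcd(399, 340) = 1; s = -121, t = 142 (check: 399·(-121) + 340·142 = 1).


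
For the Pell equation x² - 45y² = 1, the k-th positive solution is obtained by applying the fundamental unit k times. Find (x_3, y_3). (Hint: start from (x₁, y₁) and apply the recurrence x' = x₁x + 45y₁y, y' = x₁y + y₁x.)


Step 1: Find the fundamental solution (x₁, y₁) of x² - 45y² = 1.
  Expand √45 as a continued fraction. a₀ = ⌊√45⌋ = 6; iterate m_{k+1} = d_k·a_k − m_k, d_{k+1} = (45 − m_{k+1}²)/d_k, a_{k+1} = ⌊(a₀ + m_{k+1})/d_{k+1}⌋ (starting m₀ = 0, d₀ = 1), with convergents p_k = a_k·p_{k-1} + p_{k-2}, q_k = a_k·q_{k-1} + q_{k-2} (p₋₁ = 1, q₋₁ = 0):
  k = 0: a₀ = 6; p₀/q₀ = 6/1; p₀² − 45·q₀² = 36 − 45 = -9.
  k = 1: m = 6, d = 9, a = ⌊(6 + 6)/9⌋ = 1; p/q = (1·6 + 1)/(1·1 + 0) = 7/1; p² − 45·q² = 49 − 45 = 4.
  k = 2: m = 3, d = 4, a = ⌊(6 + 3)/4⌋ = 2; p/q = (2·7 + 6)/(2·1 + 1) = 20/3; p² − 45·q² = 400 − 405 = -5.
  k = 3: m = 5, d = 5, a = ⌊(6 + 5)/5⌋ = 2; p/q = (2·20 + 7)/(2·3 + 1) = 47/7; p² − 45·q² = 2209 − 2205 = 4.
  k = 4: m = 5, d = 4, a = ⌊(6 + 5)/4⌋ = 2; p/q = (2·47 + 20)/(2·7 + 3) = 114/17; p² − 45·q² = 12996 − 13005 = -9.
  k = 5: m = 3, d = 9, a = ⌊(6 + 3)/9⌋ = 1; p/q = (1·114 + 47)/(1·17 + 7) = 161/24; p² − 45·q² = 25921 − 25920 = 1.
  The first convergent with p² − 45·q² = 1 gives the fundamental solution (x₁, y₁) = (161, 24).
Step 2: Apply the recurrence (x_{n+1}, y_{n+1}) = (x₁x_n + 45y₁y_n, x₁y_n + y₁x_n) repeatedly.
  From (x_1, y_1) = (161, 24): x_2 = 161·161 + 45·24·24 = 51841; y_2 = 161·24 + 24·161 = 7728.
  From (x_2, y_2) = (51841, 7728): x_3 = 161·51841 + 45·24·7728 = 16692641; y_3 = 161·7728 + 24·51841 = 2488392.
Step 3: Verify x_3² - 45·y_3² = 278644263554881 - 278644263554880 = 1 (should be 1). ✓

(x_1, y_1) = (161, 24); (x_3, y_3) = (16692641, 2488392).


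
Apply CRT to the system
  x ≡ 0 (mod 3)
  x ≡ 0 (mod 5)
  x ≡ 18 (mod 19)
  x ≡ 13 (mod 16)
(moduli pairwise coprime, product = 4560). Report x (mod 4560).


Product of moduli M = 3 · 5 · 19 · 16 = 4560.
Merge one congruence at a time:
  Start: x ≡ 0 (mod 3).
  Combine with x ≡ 0 (mod 5); new modulus lcm = 15.
    Write x = 0 + 3·t and substitute into x ≡ 0 (mod 5): 3·t ≡ 0 − 0 = 0 (mod 5).
    The inverse of 3 mod 5 is 2 (since 3·2 = 6 = 1·5 + 1), so t ≡ 2·0 = 0 ≡ 0 (mod 5).
    Then x = 0 + 3·0 = 0, valid modulo lcm(3, 5) = 15: x ≡ 0 (mod 15).
  Combine with x ≡ 18 (mod 19); new modulus lcm = 285.
    Write x = 0 + 15·t and substitute into x ≡ 18 (mod 19): 15·t ≡ 18 − 0 = 18 (mod 19).
    The inverse of 15 mod 19 is 14 (since 15·14 = 210 = 11·19 + 1), so t ≡ 14·18 = 252 ≡ 5 (mod 19).
    Then x = 0 + 15·5 = 75, valid modulo lcm(15, 19) = 285: x ≡ 75 (mod 285).
  Combine with x ≡ 13 (mod 16); new modulus lcm = 4560.
    Write x = 75 + 285·t and substitute into x ≡ 13 (mod 16): 285·t ≡ 13 − 75 = -62 (mod 16).
    Reduce coefficients mod 16: 13·t ≡ 2 (mod 16).
    The inverse of 13 mod 16 is 5 (since 13·5 = 65 = 4·16 + 1), so t ≡ 5·2 = 10 ≡ 10 (mod 16).
    Then x = 75 + 285·10 = 2925, valid modulo lcm(285, 16) = 4560: x ≡ 2925 (mod 4560).
Verify against each original: 2925 mod 3 = 0, 2925 mod 5 = 0, 2925 mod 19 = 18, 2925 mod 16 = 13.

x ≡ 2925 (mod 4560).


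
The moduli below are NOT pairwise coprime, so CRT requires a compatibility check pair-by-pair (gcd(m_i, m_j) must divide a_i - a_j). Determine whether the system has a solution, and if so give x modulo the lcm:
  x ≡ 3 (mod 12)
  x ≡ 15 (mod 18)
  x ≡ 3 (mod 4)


Moduli 12, 18, 4 are not pairwise coprime, so CRT works modulo lcm(m_i) when all pairwise compatibility conditions hold.
Pairwise compatibility: gcd(m_i, m_j) must divide a_i - a_j for every pair.
Merge one congruence at a time:
  Start: x ≡ 3 (mod 12).
  Combine with x ≡ 15 (mod 18): gcd(12, 18) = 6; 15 - 3 = 12, which IS divisible by 6, so compatible.
    Write x = 3 + 12·t and substitute into x ≡ 15 (mod 18): 12·t ≡ 15 − 3 = 12 (mod 18).
    Divide the congruence (and modulus) by g = 6: 2·t ≡ 2 (mod 3).
    The inverse of 2 mod 3 is 2 (since 2·2 = 4 = 1·3 + 1), so t ≡ 2·2 = 4 ≡ 1 (mod 3).
    Then x = 3 + 12·1 = 15, valid modulo lcm(12, 18) = 36: x ≡ 15 (mod 36).
  Combine with x ≡ 3 (mod 4): gcd(36, 4) = 4; 3 - 15 = -12, which IS divisible by 4, so compatible.
    Write x = 15 + 36·t and substitute into x ≡ 3 (mod 4): 36·t ≡ 3 − 15 = -12 (mod 4).
    Divide the congruence (and modulus) by g = 4: 9·t ≡ -3 (mod 1).
    Modulo 1 every t works; take t = 0.
    Then x = 15 + 36·0 = 15, valid modulo lcm(36, 4) = 36: x ≡ 15 (mod 36).
Verify: 15 mod 12 = 3, 15 mod 18 = 15, 15 mod 4 = 3.

x ≡ 15 (mod 36).


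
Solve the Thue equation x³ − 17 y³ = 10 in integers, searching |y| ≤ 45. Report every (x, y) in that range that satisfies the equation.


The equation is x³ - 17y³ = 10. For fixed y, x³ = 17·y³ + 10, so a solution requires the RHS to be a perfect cube.
Strategy: iterate y from -45 to 45, compute RHS = 17·y³ + 10, and check whether it is a (positive or negative) perfect cube.
Check small values of y:
  y = 0: RHS = 10 is not a perfect cube.
  y = 1: RHS = 27 = (3)³ ⇒ x = 3 works.
  y = -1: RHS = -7 is not a perfect cube.
  y = 2: RHS = 146 is not a perfect cube.
  y = -2: RHS = -126 is not a perfect cube.
  y = 3: RHS = 469 is not a perfect cube.
  y = -3: RHS = -449 is not a perfect cube.
Continuing the search up to |y| = 45 finds no further solutions beyond those listed.
Collected solutions: (3, 1).

Solutions (with |y| ≤ 45): (3, 1).


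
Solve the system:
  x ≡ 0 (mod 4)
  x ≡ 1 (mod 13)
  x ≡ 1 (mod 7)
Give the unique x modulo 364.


Moduli 4, 13, 7 are pairwise coprime; by CRT there is a unique solution modulo M = 4 · 13 · 7 = 364.
Solve pairwise, accumulating the modulus:
  Start with x ≡ 0 (mod 4).
  Combine with x ≡ 1 (mod 13): since gcd(4, 13) = 1, we get a unique residue mod 52.
    Write x = 0 + 4·t and substitute into x ≡ 1 (mod 13): 4·t ≡ 1 − 0 = 1 (mod 13).
    The inverse of 4 mod 13 is 10 (since 4·10 = 40 = 3·13 + 1), so t ≡ 10·1 = 10 ≡ 10 (mod 13).
    Then x = 0 + 4·10 = 40, valid modulo lcm(4, 13) = 52: x ≡ 40 (mod 52).
  Combine with x ≡ 1 (mod 7): since gcd(52, 7) = 1, we get a unique residue mod 364.
    Write x = 40 + 52·t and substitute into x ≡ 1 (mod 7): 52·t ≡ 1 − 40 = -39 (mod 7).
    Reduce coefficients mod 7: 3·t ≡ 3 (mod 7).
    The inverse of 3 mod 7 is 5 (since 3·5 = 15 = 2·7 + 1), so t ≡ 5·3 = 15 ≡ 1 (mod 7).
    Then x = 40 + 52·1 = 92, valid modulo lcm(52, 7) = 364: x ≡ 92 (mod 364).
Verify: 92 mod 4 = 0 ✓, 92 mod 13 = 1 ✓, 92 mod 7 = 1 ✓.

x ≡ 92 (mod 364).


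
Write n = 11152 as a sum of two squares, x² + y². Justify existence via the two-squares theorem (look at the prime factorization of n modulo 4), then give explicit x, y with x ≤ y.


Step 1: Factor n = 11152 = 2^4 · 17 · 41.
Step 2: Check the mod-4 condition on each prime factor: 2 = 2 (special); 17 ≡ 1 (mod 4), exponent 1; 41 ≡ 1 (mod 4), exponent 1.
All primes ≡ 3 (mod 4) appear to even exponent (or don't appear), so by the two-squares theorem n IS expressible as a sum of two squares.
Step 3: Build a representation. Group n = k² · m with k = 4 and m = 17 · 41 = 697 (a product of primes ≡ 1 (mod 4)); a representation of m scales to one of n via (k·x)² + (k·y)² = k²(x² + y²). Each prime p ≡ 1 (mod 4) is itself a sum of two squares; find a² by testing p − a² for a perfect square:
  17: 17 − 1² = 16 = 4² ⇒ 17 = 1² + 4².
  41: 41 − 1² = 40, 41 − 2² = 37, 41 − 3² = 32, 41 − 4² = 25 = 5² ⇒ 41 = 4² + 5².
  Combine using the Brahmagupta–Fibonacci identity (a² + b²)(c² + d²) = (ac − bd)² + (ad + bc)² = (ac + bd)² + (ad − bc)²:
  17 · 41 = 697: from (1² + 4²)(4² + 5²), take (1·4 − 4·5, 1·5 + 4·4) = (4 − 20, 5 + 16) = (-16, 21); dropping signs (only squares matter) gives (16, 21); check 16² + 21² = 256 + 441 = 697 ✓.
  Scale by k = 4: (4·16, 4·21) = (64, 84).
Step 4: Order so x ≤ y and verify: 64² + 84² = 4096 + 7056 = 11152 = n. ✓

n = 11152 = 64² + 84² (one valid representation with x ≤ y).


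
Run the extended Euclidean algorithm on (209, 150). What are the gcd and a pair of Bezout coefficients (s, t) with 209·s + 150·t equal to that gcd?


Euclidean algorithm on (209, 150) — divide until remainder is 0:
  209 = 1 · 150 + 59
  150 = 2 · 59 + 32
  59 = 1 · 32 + 27
  32 = 1 · 27 + 5
  27 = 5 · 5 + 2
  5 = 2 · 2 + 1
  2 = 2 · 1 + 0
gcd(209, 150) = 1.
Track Bezout coefficients alongside the remainders: start with r₀ = 209 = a·1 + b·0 (s = 1, t = 0) and r₁ = 150 = a·0 + b·1 (s = 0, t = 1); each new remainder r_{k+1} = r_{k-1} − q_k·r_k inherits s_{k+1} = s_{k-1} − q_k·s_k, t_{k+1} = t_{k-1} − q_k·t_k, so r_k = a·s_k + b·t_k at every step:
  q = 1: r = 59, s = 1 − 1·0 = 1, t = 0 − 1·1 = -1  (check: 209·1 + 150·(-1) = 59)
  q = 2: r = 32, s = 0 − 2·1 = -2, t = 1 − 2·(-1) = 3  (check: 209·(-2) + 150·3 = 32)
  q = 1: r = 27, s = 1 − 1·(-2) = 3, t = -1 − 1·3 = -4  (check: 209·3 + 150·(-4) = 27)
  q = 1: r = 5, s = -2 − 1·3 = -5, t = 3 − 1·(-4) = 7  (check: 209·(-5) + 150·7 = 5)
  q = 5: r = 2, s = 3 − 5·(-5) = 28, t = -4 − 5·7 = -39  (check: 209·28 + 150·(-39) = 2)
  q = 2: r = 1, s = -5 − 2·28 = -61, t = 7 − 2·(-39) = 85  (check: 209·(-61) + 150·85 = 1)
The row with r = 1 (the gcd) gives the Bezout coefficients s = -61, t = 85.
Result: 209 · (-61) + 150 · (85) = 1.

gcd(209, 150) = 1; s = -61, t = 85 (check: 209·(-61) + 150·85 = 1).


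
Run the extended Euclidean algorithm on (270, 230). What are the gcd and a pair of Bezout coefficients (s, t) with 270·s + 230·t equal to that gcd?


Euclidean algorithm on (270, 230) — divide until remainder is 0:
  270 = 1 · 230 + 40
  230 = 5 · 40 + 30
  40 = 1 · 30 + 10
  30 = 3 · 10 + 0
gcd(270, 230) = 10.
Track Bezout coefficients alongside the remainders: start with r₀ = 270 = a·1 + b·0 (s = 1, t = 0) and r₁ = 230 = a·0 + b·1 (s = 0, t = 1); each new remainder r_{k+1} = r_{k-1} − q_k·r_k inherits s_{k+1} = s_{k-1} − q_k·s_k, t_{k+1} = t_{k-1} − q_k·t_k, so r_k = a·s_k + b·t_k at every step:
  q = 1: r = 40, s = 1 − 1·0 = 1, t = 0 − 1·1 = -1  (check: 270·1 + 230·(-1) = 40)
  q = 5: r = 30, s = 0 − 5·1 = -5, t = 1 − 5·(-1) = 6  (check: 270·(-5) + 230·6 = 30)
  q = 1: r = 10, s = 1 − 1·(-5) = 6, t = -1 − 1·6 = -7  (check: 270·6 + 230·(-7) = 10)
The row with r = 10 (the gcd) gives the Bezout coefficients s = 6, t = -7.
Result: 270 · (6) + 230 · (-7) = 10.

gcd(270, 230) = 10; s = 6, t = -7 (check: 270·6 + 230·(-7) = 10).


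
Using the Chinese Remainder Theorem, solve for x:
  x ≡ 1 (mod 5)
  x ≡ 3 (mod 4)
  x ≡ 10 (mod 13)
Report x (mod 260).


Moduli 5, 4, 13 are pairwise coprime; by CRT there is a unique solution modulo M = 5 · 4 · 13 = 260.
Solve pairwise, accumulating the modulus:
  Start with x ≡ 1 (mod 5).
  Combine with x ≡ 3 (mod 4): since gcd(5, 4) = 1, we get a unique residue mod 20.
    Write x = 1 + 5·t and substitute into x ≡ 3 (mod 4): 5·t ≡ 3 − 1 = 2 (mod 4).
    Reduce coefficients mod 4: 1·t ≡ 2 (mod 4).
    So t ≡ 2 (mod 4).
    Then x = 1 + 5·2 = 11, valid modulo lcm(5, 4) = 20: x ≡ 11 (mod 20).
  Combine with x ≡ 10 (mod 13): since gcd(20, 13) = 1, we get a unique residue mod 260.
    Write x = 11 + 20·t and substitute into x ≡ 10 (mod 13): 20·t ≡ 10 − 11 = -1 (mod 13).
    Reduce coefficients mod 13: 7·t ≡ 12 (mod 13).
    The inverse of 7 mod 13 is 2 (since 7·2 = 14 = 1·13 + 1), so t ≡ 2·12 = 24 ≡ 11 (mod 13).
    Then x = 11 + 20·11 = 231, valid modulo lcm(20, 13) = 260: x ≡ 231 (mod 260).
Verify: 231 mod 5 = 1 ✓, 231 mod 4 = 3 ✓, 231 mod 13 = 10 ✓.

x ≡ 231 (mod 260).


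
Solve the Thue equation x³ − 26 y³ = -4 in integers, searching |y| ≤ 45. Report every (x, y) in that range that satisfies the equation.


The equation is x³ - 26y³ = -4. For fixed y, x³ = 26·y³ − 4, so a solution requires the RHS to be a perfect cube.
Strategy: iterate y from -45 to 45, compute RHS = 26·y³ − 4, and check whether it is a (positive or negative) perfect cube.
Check small values of y:
  y = 0: RHS = -4 is not a perfect cube.
  y = 1: RHS = 22 is not a perfect cube.
  y = -1: RHS = -30 is not a perfect cube.
  y = 2: RHS = 204 is not a perfect cube.
  y = -2: RHS = -212 is not a perfect cube.
  y = 3: RHS = 698 is not a perfect cube.
  y = -3: RHS = -706 is not a perfect cube.
Continuing the search up to |y| = 45 finds no solutions either.
No (x, y) in the scanned range satisfies the equation.

No integer solutions with |y| ≤ 45.


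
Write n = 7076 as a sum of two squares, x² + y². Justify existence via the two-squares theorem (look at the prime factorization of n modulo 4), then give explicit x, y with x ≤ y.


Step 1: Factor n = 7076 = 2^2 · 29 · 61.
Step 2: Check the mod-4 condition on each prime factor: 2 = 2 (special); 29 ≡ 1 (mod 4), exponent 1; 61 ≡ 1 (mod 4), exponent 1.
All primes ≡ 3 (mod 4) appear to even exponent (or don't appear), so by the two-squares theorem n IS expressible as a sum of two squares.
Step 3: Build a representation. Group n = k² · m with k = 2 and m = 29 · 61 = 1769 (a product of primes ≡ 1 (mod 4)); a representation of m scales to one of n via (k·x)² + (k·y)² = k²(x² + y²). Each prime p ≡ 1 (mod 4) is itself a sum of two squares; find a² by testing p − a² for a perfect square:
  29: 29 − 1² = 28, 29 − 2² = 25 = 5² ⇒ 29 = 2² + 5².
  61: 61 − 1² = 60, 61 − 2² = 57, 61 − 3² = 52, 61 − 4² = 45, 61 − 5² = 36 = 6² ⇒ 61 = 5² + 6².
  Combine using the Brahmagupta–Fibonacci identity (a² + b²)(c² + d²) = (ac − bd)² + (ad + bc)² = (ac + bd)² + (ad − bc)²:
  29 · 61 = 1769: from (2² + 5²)(5² + 6²), take (2·5 − 5·6, 2·6 + 5·5) = (10 − 30, 12 + 25) = (-20, 37); dropping signs (only squares matter) gives (20, 37); check 20² + 37² = 400 + 1369 = 1769 ✓.
  Scale by k = 2: (2·20, 2·37) = (40, 74).
Step 4: Order so x ≤ y and verify: 40² + 74² = 1600 + 5476 = 7076 = n. ✓

n = 7076 = 40² + 74² (one valid representation with x ≤ y).
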